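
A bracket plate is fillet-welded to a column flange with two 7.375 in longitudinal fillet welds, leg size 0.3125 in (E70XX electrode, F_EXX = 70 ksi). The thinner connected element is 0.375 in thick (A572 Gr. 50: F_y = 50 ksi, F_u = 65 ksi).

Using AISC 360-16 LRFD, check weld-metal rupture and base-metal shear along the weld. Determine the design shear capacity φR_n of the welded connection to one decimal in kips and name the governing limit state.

Weld metal: throat = 0.707×0.3125 = 0.22094 in, L = 2×7.375 = 14.75 in. φR_n = 0.75 × 0.6 × 70 × 0.22094 × 14.75 = 102.7 kips.
Base metal shear (0.375 in plate): yield φR_n = 1.0×0.6×50×0.375×14.75 = 165.9 kips; rupture φR_n = 0.75×0.6×65×0.375×14.75 = 161.8 kips; take 161.8 kips (rupture).
Governing: min(102.7, 161.8) = 102.7 kips → weld metal.

102.7 kips (weld metal governs)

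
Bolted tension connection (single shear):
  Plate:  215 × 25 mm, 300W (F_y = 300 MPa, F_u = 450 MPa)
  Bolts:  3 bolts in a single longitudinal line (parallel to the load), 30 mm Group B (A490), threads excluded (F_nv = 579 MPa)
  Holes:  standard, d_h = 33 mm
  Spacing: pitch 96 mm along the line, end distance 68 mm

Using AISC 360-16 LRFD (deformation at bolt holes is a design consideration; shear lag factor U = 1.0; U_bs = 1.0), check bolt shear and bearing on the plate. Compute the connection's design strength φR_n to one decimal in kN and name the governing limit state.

920.9 kN (bolt shear governs)

Bolt shear: A_b = π(30)²/4 = 706.86 mm². φR_n = 0.75 × 579 × 706.86 × 3 × 1 = 920.9 kN.
Bearing (25 mm plate, F_u = 450 MPa): end bolts L_c = 68 − 33/2 = 51.5, R_n = min(1.2×51.5×25×450, 2.4×30×25×450) = 695.25 kN/bolt; interior L_c = 96 − 33 = 63, R_n = 810 kN/bolt. φR_n = 0.75 × (1×695.25 + 2×810) = 1736.4 kN.
Governing: min(920.9, 1736.4) = 920.9 kN → bolt shear.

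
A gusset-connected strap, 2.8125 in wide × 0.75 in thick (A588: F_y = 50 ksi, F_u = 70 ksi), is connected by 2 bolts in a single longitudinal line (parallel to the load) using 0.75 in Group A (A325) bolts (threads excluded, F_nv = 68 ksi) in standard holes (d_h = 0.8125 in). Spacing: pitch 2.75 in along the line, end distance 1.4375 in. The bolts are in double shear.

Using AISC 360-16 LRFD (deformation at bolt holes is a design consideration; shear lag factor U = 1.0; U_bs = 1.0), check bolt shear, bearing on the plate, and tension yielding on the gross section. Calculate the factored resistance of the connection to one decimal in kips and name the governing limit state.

90.1 kips (bolt shear governs)

Bolt shear: A_b = π(0.75)²/4 = 0.44179 in². φR_n = 0.75 × 68 × 0.44179 × 2 × 2 = 90.1 kips.
Bearing (0.75 in plate, F_u = 70 ksi): end bolts L_c = 1.4375 − 0.8125/2 = 1.03125, R_n = min(1.2×1.03125×0.75×70, 2.4×0.75×0.75×70) = 64.969 kips/bolt; interior L_c = 2.75 − 0.8125 = 1.9375, R_n = 94.5 kips/bolt. φR_n = 0.75 × (1×64.969 + 1×94.5) = 119.6 kips.
Tension yield (gross): A_g = 2.8125×0.75 = 2.1094 in². φR_n = 0.90 × 50 × 2.1094 = 94.9 kips.
Governing: min(90.1, 119.6, 94.9) = 90.1 kips → bolt shear.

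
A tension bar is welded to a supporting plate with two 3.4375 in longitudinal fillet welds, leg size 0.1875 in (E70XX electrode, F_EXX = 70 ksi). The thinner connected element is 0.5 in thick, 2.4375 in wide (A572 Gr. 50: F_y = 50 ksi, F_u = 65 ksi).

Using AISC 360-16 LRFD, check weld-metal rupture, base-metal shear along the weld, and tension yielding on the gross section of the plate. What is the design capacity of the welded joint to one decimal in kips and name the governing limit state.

Weld metal: throat = 0.707×0.1875 = 0.13256 in, L = 2×3.4375 = 6.875 in. φR_n = 0.75 × 0.6 × 70 × 0.13256 × 6.875 = 28.7 kips.
Base metal shear (0.5 in plate): yield φR_n = 1.0×0.6×50×0.5×6.875 = 103.1 kips; rupture φR_n = 0.75×0.6×65×0.5×6.875 = 100.5 kips; take 100.5 kips (rupture).
Tension yield (gross): A_g = 2.4375×0.5 = 1.2188 in². φR_n = 0.90 × 50 × 1.2188 = 54.8 kips.
Governing: min(28.7, 100.5, 54.8) = 28.7 kips → weld metal.

28.7 kips (weld metal governs)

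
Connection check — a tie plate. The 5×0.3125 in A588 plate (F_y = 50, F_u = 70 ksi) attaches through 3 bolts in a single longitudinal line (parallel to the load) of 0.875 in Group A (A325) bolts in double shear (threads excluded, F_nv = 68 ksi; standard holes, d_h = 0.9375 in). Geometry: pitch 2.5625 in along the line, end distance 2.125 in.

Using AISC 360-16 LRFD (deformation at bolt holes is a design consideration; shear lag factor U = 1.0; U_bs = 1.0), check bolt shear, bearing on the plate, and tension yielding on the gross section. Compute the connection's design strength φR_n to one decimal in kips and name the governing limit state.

70.3 kips (gross-section yield governs)

Bolt shear: A_b = π(0.875)²/4 = 0.60132 in². φR_n = 0.75 × 68 × 0.60132 × 3 × 2 = 184.0 kips.
Bearing (0.3125 in plate, F_u = 70 ksi): end bolts L_c = 2.125 − 0.9375/2 = 1.65625, R_n = min(1.2×1.65625×0.3125×70, 2.4×0.875×0.3125×70) = 43.477 kips/bolt; interior L_c = 2.5625 − 0.9375 = 1.625, R_n = 42.656 kips/bolt. φR_n = 0.75 × (1×43.477 + 2×42.656) = 96.6 kips.
Tension yield (gross): A_g = 5×0.3125 = 1.5625 in². φR_n = 0.90 × 50 × 1.5625 = 70.3 kips.
Governing: min(184.0, 96.6, 70.3) = 70.3 kips → gross-section yield.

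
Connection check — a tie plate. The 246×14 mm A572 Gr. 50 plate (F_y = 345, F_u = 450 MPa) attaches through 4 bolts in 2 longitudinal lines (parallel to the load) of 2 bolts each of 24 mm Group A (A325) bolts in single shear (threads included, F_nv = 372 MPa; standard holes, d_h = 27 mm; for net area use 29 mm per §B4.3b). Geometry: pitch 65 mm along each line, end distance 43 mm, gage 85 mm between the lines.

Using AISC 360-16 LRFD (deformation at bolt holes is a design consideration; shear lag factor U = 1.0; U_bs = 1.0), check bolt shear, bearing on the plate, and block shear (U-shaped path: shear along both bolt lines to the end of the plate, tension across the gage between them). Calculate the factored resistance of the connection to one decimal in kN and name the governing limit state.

504.9 kN (bolt shear governs)

Bolt shear: A_b = π(24)²/4 = 452.39 mm². φR_n = 0.75 × 372 × 452.39 × 4 × 1 = 504.9 kN.
Bearing (14 mm plate, F_u = 450 MPa): end bolts L_c = 43 − 27/2 = 29.5, R_n = min(1.2×29.5×14×450, 2.4×24×14×450) = 223.02 kN/bolt; interior L_c = 65 − 27 = 38, R_n = 287.28 kN/bolt. φR_n = 0.75 × (2×223.02 + 2×287.28) = 765.5 kN.
Block shear: shear path 2×[43+1×65] = 2×108 mm, A_gv = 3024, A_nv = 2×(108 − 1.5×29)×14 = 1806 mm²; tension across gage: (85 − 1×29)×14 = 784 mm². R_n = min(0.6×450×1806, 0.6×345×3024) + 1.0×450×784 = min(487.62, 625.97) + 352.8 = 840.42 kN. φR_n = 0.75 × 840.42 = 630.3 kN.
Governing: min(504.9, 765.5, 630.3) = 504.9 kN → bolt shear.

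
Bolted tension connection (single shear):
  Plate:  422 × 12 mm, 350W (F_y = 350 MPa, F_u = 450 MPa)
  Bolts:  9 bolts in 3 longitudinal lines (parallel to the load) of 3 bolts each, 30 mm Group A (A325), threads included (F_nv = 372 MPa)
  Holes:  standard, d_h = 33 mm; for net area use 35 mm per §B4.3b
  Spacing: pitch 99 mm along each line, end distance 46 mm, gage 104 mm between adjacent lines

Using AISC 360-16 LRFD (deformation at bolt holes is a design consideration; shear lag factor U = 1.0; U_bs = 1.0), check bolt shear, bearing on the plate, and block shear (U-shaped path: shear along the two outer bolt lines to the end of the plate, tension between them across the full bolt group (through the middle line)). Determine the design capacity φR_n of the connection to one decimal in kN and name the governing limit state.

Bolt shear: A_b = π(30)²/4 = 706.86 mm². φR_n = 0.75 × 372 × 706.86 × 9 × 1 = 1774.9 kN.
Bearing (12 mm plate, F_u = 450 MPa): end bolts L_c = 46 − 33/2 = 29.5, R_n = min(1.2×29.5×12×450, 2.4×30×12×450) = 191.16 kN/bolt; interior L_c = 99 − 33 = 66, R_n = 388.8 kN/bolt. φR_n = 0.75 × (3×191.16 + 6×388.8) = 2179.7 kN.
Block shear: shear path 2×[46+2×99] = 2×244 mm, A_gv = 5856, A_nv = 2×(244 − 2.5×35)×12 = 3756 mm²; tension across gage: (208 − 2×35)×12 = 1656 mm². R_n = min(0.6×450×3756, 0.6×350×5856) + 1.0×450×1656 = min(1014.1, 1229.8) + 745.2 = 1759.3 kN. φR_n = 0.75 × 1759.3 = 1319.5 kN.
Governing: min(1774.9, 2179.7, 1319.5) = 1319.5 kN → block shear.

1319.5 kN (block shear governs)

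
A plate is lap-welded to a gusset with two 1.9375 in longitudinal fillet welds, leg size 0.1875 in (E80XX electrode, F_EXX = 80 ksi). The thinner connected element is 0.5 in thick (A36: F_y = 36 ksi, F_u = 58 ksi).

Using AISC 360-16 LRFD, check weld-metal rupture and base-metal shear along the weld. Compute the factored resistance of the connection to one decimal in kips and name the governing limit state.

18.5 kips (weld metal governs)

Weld metal: throat = 0.707×0.1875 = 0.13256 in, L = 2×1.9375 = 3.875 in. φR_n = 0.75 × 0.6 × 80 × 0.13256 × 3.875 = 18.5 kips.
Base metal shear (0.5 in plate): yield φR_n = 1.0×0.6×36×0.5×3.875 = 41.9 kips; rupture φR_n = 0.75×0.6×58×0.5×3.875 = 50.6 kips; take 41.9 kips (yield).
Governing: min(18.5, 41.9) = 18.5 kips → weld metal.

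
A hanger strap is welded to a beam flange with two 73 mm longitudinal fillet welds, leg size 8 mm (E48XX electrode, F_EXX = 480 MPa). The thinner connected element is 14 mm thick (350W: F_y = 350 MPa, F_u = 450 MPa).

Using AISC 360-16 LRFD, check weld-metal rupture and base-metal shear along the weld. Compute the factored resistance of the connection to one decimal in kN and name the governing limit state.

178.4 kN (weld metal governs)

Weld metal: throat = 0.707×8 = 5.656 mm, L = 2×73 = 146 mm. φR_n = 0.75 × 0.6 × 480 × 5.656 × 146 = 178.4 kN.
Base metal shear (14 mm plate): yield φR_n = 1.0×0.6×350×14×146 = 429.2 kN; rupture φR_n = 0.75×0.6×450×14×146 = 413.9 kN; take 413.9 kN (rupture).
Governing: min(178.4, 413.9) = 178.4 kN → weld metal.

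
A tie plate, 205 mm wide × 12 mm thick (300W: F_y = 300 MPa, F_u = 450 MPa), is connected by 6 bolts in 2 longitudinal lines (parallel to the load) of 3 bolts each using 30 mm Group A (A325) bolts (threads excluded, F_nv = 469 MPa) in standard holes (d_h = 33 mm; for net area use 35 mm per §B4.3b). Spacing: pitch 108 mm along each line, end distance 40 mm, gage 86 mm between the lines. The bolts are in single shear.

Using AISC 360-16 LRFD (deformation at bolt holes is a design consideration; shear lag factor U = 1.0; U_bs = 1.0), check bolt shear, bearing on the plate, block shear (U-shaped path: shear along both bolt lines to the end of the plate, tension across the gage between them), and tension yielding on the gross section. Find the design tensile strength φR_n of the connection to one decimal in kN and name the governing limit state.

664.2 kN (gross-section yield governs)

Bolt shear: A_b = π(30)²/4 = 706.86 mm². φR_n = 0.75 × 469 × 706.86 × 6 × 1 = 1491.8 kN.
Bearing (12 mm plate, F_u = 450 MPa): end bolts L_c = 40 − 33/2 = 23.5, R_n = min(1.2×23.5×12×450, 2.4×30×12×450) = 152.28 kN/bolt; interior L_c = 108 − 33 = 75, R_n = 388.8 kN/bolt. φR_n = 0.75 × (2×152.28 + 4×388.8) = 1394.8 kN.
Block shear: shear path 2×[40+2×108] = 2×256 mm, A_gv = 6144, A_nv = 2×(256 − 2.5×35)×12 = 4044 mm²; tension across gage: (86 − 1×35)×12 = 612 mm². R_n = min(0.6×450×4044, 0.6×300×6144) + 1.0×450×612 = min(1091.9, 1105.9) + 275.4 = 1367.3 kN. φR_n = 0.75 × 1367.3 = 1025.5 kN.
Tension yield (gross): A_g = 205×12 = 2460 mm². φR_n = 0.90 × 300 × 2460 = 664.2 kN.
Governing: min(1491.8, 1394.8, 1025.5, 664.2) = 664.2 kN → gross-section yield.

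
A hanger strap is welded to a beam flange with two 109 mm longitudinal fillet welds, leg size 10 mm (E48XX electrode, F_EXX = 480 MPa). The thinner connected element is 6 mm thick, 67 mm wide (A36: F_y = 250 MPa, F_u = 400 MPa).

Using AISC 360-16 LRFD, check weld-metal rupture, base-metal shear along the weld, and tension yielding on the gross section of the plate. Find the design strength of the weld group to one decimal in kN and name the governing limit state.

90.5 kN (gross-section yield governs)

Weld metal: throat = 0.707×10 = 7.07 mm, L = 2×109 = 218 mm. φR_n = 0.75 × 0.6 × 480 × 7.07 × 218 = 332.9 kN.
Base metal shear (6 mm plate): yield φR_n = 1.0×0.6×250×6×218 = 196.2 kN; rupture φR_n = 0.75×0.6×400×6×218 = 235.4 kN; take 196.2 kN (yield).
Tension yield (gross): A_g = 67×6 = 402 mm². φR_n = 0.90 × 250 × 402 = 90.5 kN.
Governing: min(332.9, 196.2, 90.5) = 90.5 kN → gross-section yield.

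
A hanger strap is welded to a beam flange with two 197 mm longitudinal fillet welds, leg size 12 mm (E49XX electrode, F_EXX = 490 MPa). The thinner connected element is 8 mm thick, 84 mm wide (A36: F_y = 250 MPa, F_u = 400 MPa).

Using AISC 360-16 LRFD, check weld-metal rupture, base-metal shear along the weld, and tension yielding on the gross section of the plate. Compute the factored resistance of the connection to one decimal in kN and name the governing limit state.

Weld metal: throat = 0.707×12 = 8.484 mm, L = 2×197 = 394 mm. φR_n = 0.75 × 0.6 × 490 × 8.484 × 394 = 737.1 kN.
Base metal shear (8 mm plate): yield φR_n = 1.0×0.6×250×8×394 = 472.8 kN; rupture φR_n = 0.75×0.6×400×8×394 = 567.4 kN; take 472.8 kN (yield).
Tension yield (gross): A_g = 84×8 = 672 mm². φR_n = 0.90 × 250 × 672 = 151.2 kN.
Governing: min(737.1, 472.8, 151.2) = 151.2 kN → gross-section yield.

151.2 kN (gross-section yield governs)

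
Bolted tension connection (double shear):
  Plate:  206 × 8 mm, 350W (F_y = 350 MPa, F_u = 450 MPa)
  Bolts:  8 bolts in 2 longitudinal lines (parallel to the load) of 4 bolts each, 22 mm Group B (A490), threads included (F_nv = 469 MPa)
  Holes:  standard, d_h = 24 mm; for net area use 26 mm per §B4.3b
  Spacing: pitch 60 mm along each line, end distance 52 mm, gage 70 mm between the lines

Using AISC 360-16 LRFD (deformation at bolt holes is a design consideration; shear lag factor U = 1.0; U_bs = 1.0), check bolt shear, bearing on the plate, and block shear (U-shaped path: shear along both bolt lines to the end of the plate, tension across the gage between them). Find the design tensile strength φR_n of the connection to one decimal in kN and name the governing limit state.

Bolt shear: A_b = π(22)²/4 = 380.13 mm². φR_n = 0.75 × 469 × 380.13 × 8 × 2 = 2139.4 kN.
Bearing (8 mm plate, F_u = 450 MPa): end bolts L_c = 52 − 24/2 = 40, R_n = min(1.2×40×8×450, 2.4×22×8×450) = 172.8 kN/bolt; interior L_c = 60 − 24 = 36, R_n = 155.52 kN/bolt. φR_n = 0.75 × (2×172.8 + 6×155.52) = 959.0 kN.
Block shear: shear path 2×[52+3×60] = 2×232 mm, A_gv = 3712, A_nv = 2×(232 − 3.5×26)×8 = 2256 mm²; tension across gage: (70 − 1×26)×8 = 352 mm². R_n = min(0.6×450×2256, 0.6×350×3712) + 1.0×450×352 = min(609.12, 779.52) + 158.4 = 767.52 kN. φR_n = 0.75 × 767.52 = 575.6 kN.
Governing: min(2139.4, 959.0, 575.6) = 575.6 kN → block shear.

575.6 kN (block shear governs)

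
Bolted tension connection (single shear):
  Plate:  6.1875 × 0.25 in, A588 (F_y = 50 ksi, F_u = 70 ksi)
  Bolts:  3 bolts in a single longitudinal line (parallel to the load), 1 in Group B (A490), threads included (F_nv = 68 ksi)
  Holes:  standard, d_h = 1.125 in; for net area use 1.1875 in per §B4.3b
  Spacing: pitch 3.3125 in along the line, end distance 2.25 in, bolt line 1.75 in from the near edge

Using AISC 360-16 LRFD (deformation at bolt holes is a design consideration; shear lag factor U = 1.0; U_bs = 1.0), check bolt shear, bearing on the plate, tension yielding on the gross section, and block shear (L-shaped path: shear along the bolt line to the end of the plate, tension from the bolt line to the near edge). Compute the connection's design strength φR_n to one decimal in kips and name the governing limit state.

Bolt shear: A_b = π(1)²/4 = 0.7854 in². φR_n = 0.75 × 68 × 0.7854 × 3 × 1 = 120.2 kips.
Bearing (0.25 in plate, F_u = 70 ksi): end bolts L_c = 2.25 − 1.125/2 = 1.6875, R_n = min(1.2×1.6875×0.25×70, 2.4×1×0.25×70) = 35.438 kips/bolt; interior L_c = 3.3125 − 1.125 = 2.1875, R_n = 42 kips/bolt. φR_n = 0.75 × (1×35.438 + 2×42) = 89.6 kips.
Tension yield (gross): A_g = 6.1875×0.25 = 1.5469 in². φR_n = 0.90 × 50 × 1.5469 = 69.6 kips.
Block shear: shear path 1×[2.25+2×3.3125] = 1×8.875 in, A_gv = 2.2188, A_nv = 1×(8.875 − 2.5×1.1875)×0.25 = 1.4766 in²; tension to near edge: (1.75 − 0.5×1.1875)×0.25 = 0.28906 in². R_n = min(0.6×70×1.4766, 0.6×50×2.2188) + 1.0×70×0.28906 = min(62.017, 66.564) + 20.234 = 82.251 kips. φR_n = 0.75 × 82.251 = 61.7 kips.
Governing: min(120.2, 89.6, 69.6, 61.7) = 61.7 kips → block shear.

61.7 kips (block shear governs)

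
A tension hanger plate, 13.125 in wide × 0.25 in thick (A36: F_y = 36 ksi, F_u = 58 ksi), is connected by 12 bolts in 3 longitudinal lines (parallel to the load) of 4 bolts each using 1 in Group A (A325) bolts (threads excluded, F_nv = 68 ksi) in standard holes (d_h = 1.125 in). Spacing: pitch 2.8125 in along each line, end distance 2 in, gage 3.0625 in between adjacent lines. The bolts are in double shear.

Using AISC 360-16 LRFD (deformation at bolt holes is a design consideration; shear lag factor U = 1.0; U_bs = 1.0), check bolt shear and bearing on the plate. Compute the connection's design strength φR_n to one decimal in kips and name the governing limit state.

254.5 kips (bearing governs)

Bolt shear: A_b = π(1)²/4 = 0.7854 in². φR_n = 0.75 × 68 × 0.7854 × 12 × 2 = 961.3 kips.
Bearing (0.25 in plate, F_u = 58 ksi): end bolts L_c = 2 − 1.125/2 = 1.4375, R_n = min(1.2×1.4375×0.25×58, 2.4×1×0.25×58) = 25.013 kips/bolt; interior L_c = 2.8125 − 1.125 = 1.6875, R_n = 29.363 kips/bolt. φR_n = 0.75 × (3×25.013 + 9×29.363) = 254.5 kips.
Governing: min(961.3, 254.5) = 254.5 kips → bearing.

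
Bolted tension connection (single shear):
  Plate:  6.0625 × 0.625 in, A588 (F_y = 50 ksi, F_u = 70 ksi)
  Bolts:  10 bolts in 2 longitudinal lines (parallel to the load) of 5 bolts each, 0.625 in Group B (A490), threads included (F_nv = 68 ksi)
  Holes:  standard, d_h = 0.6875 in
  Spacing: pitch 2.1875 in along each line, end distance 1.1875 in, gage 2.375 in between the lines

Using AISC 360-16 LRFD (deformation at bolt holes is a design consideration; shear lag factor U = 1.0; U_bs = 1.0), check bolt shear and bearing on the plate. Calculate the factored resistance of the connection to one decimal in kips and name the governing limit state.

Bolt shear: A_b = π(0.625)²/4 = 0.3068 in². φR_n = 0.75 × 68 × 0.3068 × 10 × 1 = 156.5 kips.
Bearing (0.625 in plate, F_u = 70 ksi): end bolts L_c = 1.1875 − 0.6875/2 = 0.84375, R_n = min(1.2×0.84375×0.625×70, 2.4×0.625×0.625×70) = 44.297 kips/bolt; interior L_c = 2.1875 − 0.6875 = 1.5, R_n = 65.625 kips/bolt. φR_n = 0.75 × (2×44.297 + 8×65.625) = 460.2 kips.
Governing: min(156.5, 460.2) = 156.5 kips → bolt shear.

156.5 kips (bolt shear governs)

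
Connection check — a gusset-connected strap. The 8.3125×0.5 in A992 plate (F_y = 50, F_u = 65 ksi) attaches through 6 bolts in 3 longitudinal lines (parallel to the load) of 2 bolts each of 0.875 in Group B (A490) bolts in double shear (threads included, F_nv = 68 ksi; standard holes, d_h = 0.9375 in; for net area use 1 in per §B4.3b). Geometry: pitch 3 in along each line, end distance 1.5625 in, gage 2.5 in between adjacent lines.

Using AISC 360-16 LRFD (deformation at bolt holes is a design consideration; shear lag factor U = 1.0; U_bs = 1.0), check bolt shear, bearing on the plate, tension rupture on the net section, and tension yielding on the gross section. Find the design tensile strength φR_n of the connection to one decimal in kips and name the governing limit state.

129.5 kips (net-section rupture governs)

Bolt shear: A_b = π(0.875)²/4 = 0.60132 in². φR_n = 0.75 × 68 × 0.60132 × 6 × 2 = 368.0 kips.
Bearing (0.5 in plate, F_u = 65 ksi): end bolts L_c = 1.5625 − 0.9375/2 = 1.09375, R_n = min(1.2×1.09375×0.5×65, 2.4×0.875×0.5×65) = 42.656 kips/bolt; interior L_c = 3 − 0.9375 = 2.0625, R_n = 68.25 kips/bolt. φR_n = 0.75 × (3×42.656 + 3×68.25) = 249.5 kips.
Tension rupture (net): A_n = (8.3125 − 3×1)×0.5 = 2.6563 in² (U = 1.0, A_e = A_n). φR_n = 0.75 × 65 × 2.6563 = 129.5 kips.
Tension yield (gross): A_g = 8.3125×0.5 = 4.1563 in². φR_n = 0.90 × 50 × 4.1563 = 187.0 kips.
Governing: min(368.0, 249.5, 129.5, 187.0) = 129.5 kips → net-section rupture.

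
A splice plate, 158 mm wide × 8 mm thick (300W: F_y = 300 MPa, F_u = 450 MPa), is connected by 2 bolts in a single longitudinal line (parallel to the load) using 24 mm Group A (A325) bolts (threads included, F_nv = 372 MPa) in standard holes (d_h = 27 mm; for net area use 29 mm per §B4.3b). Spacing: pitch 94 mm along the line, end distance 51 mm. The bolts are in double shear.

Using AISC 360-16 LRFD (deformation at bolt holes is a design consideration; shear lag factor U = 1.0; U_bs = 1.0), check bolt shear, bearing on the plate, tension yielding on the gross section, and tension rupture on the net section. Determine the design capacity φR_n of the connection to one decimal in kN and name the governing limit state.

277.0 kN (bearing governs)

Bolt shear: A_b = π(24)²/4 = 452.39 mm². φR_n = 0.75 × 372 × 452.39 × 2 × 2 = 504.9 kN.
Bearing (8 mm plate, F_u = 450 MPa): end bolts L_c = 51 − 27/2 = 37.5, R_n = min(1.2×37.5×8×450, 2.4×24×8×450) = 162 kN/bolt; interior L_c = 94 − 27 = 67, R_n = 207.36 kN/bolt. φR_n = 0.75 × (1×162 + 1×207.36) = 277.0 kN.
Tension yield (gross): A_g = 158×8 = 1264 mm². φR_n = 0.90 × 300 × 1264 = 341.3 kN.
Tension rupture (net): A_n = (158 − 1×29)×8 = 1032 mm² (U = 1.0, A_e = A_n). φR_n = 0.75 × 450 × 1032 = 348.3 kN.
Governing: min(504.9, 277.0, 341.3, 348.3) = 277.0 kN → bearing.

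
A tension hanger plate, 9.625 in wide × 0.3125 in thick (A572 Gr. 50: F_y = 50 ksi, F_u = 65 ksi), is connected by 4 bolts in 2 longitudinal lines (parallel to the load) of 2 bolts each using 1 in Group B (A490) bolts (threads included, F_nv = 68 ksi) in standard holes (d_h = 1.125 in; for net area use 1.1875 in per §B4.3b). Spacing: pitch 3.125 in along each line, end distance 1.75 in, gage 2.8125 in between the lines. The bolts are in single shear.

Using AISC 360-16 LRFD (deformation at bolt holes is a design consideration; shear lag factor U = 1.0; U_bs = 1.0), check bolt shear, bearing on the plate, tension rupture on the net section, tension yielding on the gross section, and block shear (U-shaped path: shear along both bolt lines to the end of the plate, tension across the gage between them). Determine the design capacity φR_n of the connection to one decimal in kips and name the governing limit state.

81.3 kips (block shear governs)

Bolt shear: A_b = π(1)²/4 = 0.7854 in². φR_n = 0.75 × 68 × 0.7854 × 4 × 1 = 160.2 kips.
Bearing (0.3125 in plate, F_u = 65 ksi): end bolts L_c = 1.75 − 1.125/2 = 1.1875, R_n = min(1.2×1.1875×0.3125×65, 2.4×1×0.3125×65) = 28.945 kips/bolt; interior L_c = 3.125 − 1.125 = 2, R_n = 48.75 kips/bolt. φR_n = 0.75 × (2×28.945 + 2×48.75) = 116.5 kips.
Tension rupture (net): A_n = (9.625 − 2×1.1875)×0.3125 = 2.2656 in² (U = 1.0, A_e = A_n). φR_n = 0.75 × 65 × 2.2656 = 110.4 kips.
Tension yield (gross): A_g = 9.625×0.3125 = 3.0078 in². φR_n = 0.90 × 50 × 3.0078 = 135.4 kips.
Block shear: shear path 2×[1.75+1×3.125] = 2×4.875 in, A_gv = 3.0469, A_nv = 2×(4.875 − 1.5×1.1875)×0.3125 = 1.9336 in²; tension across gage: (2.8125 − 1×1.1875)×0.3125 = 0.50781 in². R_n = min(0.6×65×1.9336, 0.6×50×3.0469) + 1.0×65×0.50781 = min(75.41, 91.407) + 33.008 = 108.42 kips. φR_n = 0.75 × 108.42 = 81.3 kips.
Governing: min(160.2, 116.5, 110.4, 135.4, 81.3) = 81.3 kips → block shear.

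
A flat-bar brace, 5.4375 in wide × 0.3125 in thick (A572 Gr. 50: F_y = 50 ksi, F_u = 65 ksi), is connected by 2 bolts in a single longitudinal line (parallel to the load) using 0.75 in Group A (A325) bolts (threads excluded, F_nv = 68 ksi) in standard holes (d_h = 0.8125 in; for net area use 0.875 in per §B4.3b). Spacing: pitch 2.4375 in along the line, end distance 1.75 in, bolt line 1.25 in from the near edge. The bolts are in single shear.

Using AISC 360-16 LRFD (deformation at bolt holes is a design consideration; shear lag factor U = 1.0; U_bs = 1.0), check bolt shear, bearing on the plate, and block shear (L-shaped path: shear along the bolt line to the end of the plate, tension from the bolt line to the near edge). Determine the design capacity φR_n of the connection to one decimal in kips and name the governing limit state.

38.7 kips (block shear governs)

Bolt shear: A_b = π(0.75)²/4 = 0.44179 in². φR_n = 0.75 × 68 × 0.44179 × 2 × 1 = 45.1 kips.
Bearing (0.3125 in plate, F_u = 65 ksi): end bolts L_c = 1.75 − 0.8125/2 = 1.34375, R_n = min(1.2×1.34375×0.3125×65, 2.4×0.75×0.3125×65) = 32.754 kips/bolt; interior L_c = 2.4375 − 0.8125 = 1.625, R_n = 36.563 kips/bolt. φR_n = 0.75 × (1×32.754 + 1×36.563) = 52.0 kips.
Block shear: shear path 1×[1.75+1×2.4375] = 1×4.1875 in, A_gv = 1.3086, A_nv = 1×(4.1875 − 1.5×0.875)×0.3125 = 0.89844 in²; tension to near edge: (1.25 − 0.5×0.875)×0.3125 = 0.25391 in². R_n = min(0.6×65×0.89844, 0.6×50×1.3086) + 1.0×65×0.25391 = min(35.039, 39.258) + 16.504 = 51.543 kips. φR_n = 0.75 × 51.543 = 38.7 kips.
Governing: min(45.1, 52.0, 38.7) = 38.7 kips → block shear.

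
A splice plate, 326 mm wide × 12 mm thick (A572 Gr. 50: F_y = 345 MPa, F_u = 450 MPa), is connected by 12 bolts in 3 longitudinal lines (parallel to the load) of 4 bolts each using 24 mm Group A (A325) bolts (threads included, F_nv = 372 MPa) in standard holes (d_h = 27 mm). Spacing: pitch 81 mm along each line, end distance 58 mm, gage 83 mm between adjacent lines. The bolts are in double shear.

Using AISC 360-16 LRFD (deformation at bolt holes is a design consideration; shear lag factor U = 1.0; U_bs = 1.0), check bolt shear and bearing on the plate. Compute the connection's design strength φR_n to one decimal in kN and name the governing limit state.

2748.3 kN (bearing governs)

Bolt shear: A_b = π(24)²/4 = 452.39 mm². φR_n = 0.75 × 372 × 452.39 × 12 × 2 = 3029.2 kN.
Bearing (12 mm plate, F_u = 450 MPa): end bolts L_c = 58 − 27/2 = 44.5, R_n = min(1.2×44.5×12×450, 2.4×24×12×450) = 288.36 kN/bolt; interior L_c = 81 − 27 = 54, R_n = 311.04 kN/bolt. φR_n = 0.75 × (3×288.36 + 9×311.04) = 2748.3 kN.
Governing: min(3029.2, 2748.3) = 2748.3 kN → bearing.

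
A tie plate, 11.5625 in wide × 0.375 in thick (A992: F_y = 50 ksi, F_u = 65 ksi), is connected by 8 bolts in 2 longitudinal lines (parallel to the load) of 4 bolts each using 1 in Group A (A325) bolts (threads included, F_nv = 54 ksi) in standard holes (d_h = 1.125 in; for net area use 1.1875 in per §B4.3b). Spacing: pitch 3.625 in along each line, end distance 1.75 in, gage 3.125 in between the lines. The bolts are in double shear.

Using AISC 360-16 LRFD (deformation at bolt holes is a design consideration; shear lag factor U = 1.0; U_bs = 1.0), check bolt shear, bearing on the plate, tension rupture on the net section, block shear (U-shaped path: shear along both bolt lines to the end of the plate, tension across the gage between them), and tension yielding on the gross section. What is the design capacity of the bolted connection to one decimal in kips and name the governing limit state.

Bolt shear: A_b = π(1)²/4 = 0.7854 in². φR_n = 0.75 × 54 × 0.7854 × 8 × 2 = 508.9 kips.
Bearing (0.375 in plate, F_u = 65 ksi): end bolts L_c = 1.75 − 1.125/2 = 1.1875, R_n = min(1.2×1.1875×0.375×65, 2.4×1×0.375×65) = 34.734 kips/bolt; interior L_c = 3.625 − 1.125 = 2.5, R_n = 58.5 kips/bolt. φR_n = 0.75 × (2×34.734 + 6×58.5) = 315.4 kips.
Tension rupture (net): A_n = (11.5625 − 2×1.1875)×0.375 = 3.4453 in² (U = 1.0, A_e = A_n). φR_n = 0.75 × 65 × 3.4453 = 168.0 kips.
Block shear: shear path 2×[1.75+3×3.625] = 2×12.625 in, A_gv = 9.4688, A_nv = 2×(12.625 − 3.5×1.1875)×0.375 = 6.3516 in²; tension across gage: (3.125 − 1×1.1875)×0.375 = 0.72656 in². R_n = min(0.6×65×6.3516, 0.6×50×9.4688) + 1.0×65×0.72656 = min(247.71, 284.06) + 47.226 = 294.94 kips. φR_n = 0.75 × 294.94 = 221.2 kips.
Tension yield (gross): A_g = 11.5625×0.375 = 4.3359 in². φR_n = 0.90 × 50 × 4.3359 = 195.1 kips.
Governing: min(508.9, 315.4, 168.0, 221.2, 195.1) = 168.0 kips → net-section rupture.

168.0 kips (net-section rupture governs)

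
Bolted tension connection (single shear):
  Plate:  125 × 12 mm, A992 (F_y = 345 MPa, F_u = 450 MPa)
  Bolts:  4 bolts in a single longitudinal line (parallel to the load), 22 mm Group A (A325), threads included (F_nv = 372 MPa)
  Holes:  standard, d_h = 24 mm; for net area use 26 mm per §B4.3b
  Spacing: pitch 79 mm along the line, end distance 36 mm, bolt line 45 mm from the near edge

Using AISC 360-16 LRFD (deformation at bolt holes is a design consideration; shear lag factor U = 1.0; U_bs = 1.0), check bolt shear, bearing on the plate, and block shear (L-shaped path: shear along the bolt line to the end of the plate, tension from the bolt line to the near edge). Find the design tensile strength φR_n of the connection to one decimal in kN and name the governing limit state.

Bolt shear: A_b = π(22)²/4 = 380.13 mm². φR_n = 0.75 × 372 × 380.13 × 4 × 1 = 424.2 kN.
Bearing (12 mm plate, F_u = 450 MPa): end bolts L_c = 36 − 24/2 = 24, R_n = min(1.2×24×12×450, 2.4×22×12×450) = 155.52 kN/bolt; interior L_c = 79 − 24 = 55, R_n = 285.12 kN/bolt. φR_n = 0.75 × (1×155.52 + 3×285.12) = 758.2 kN.
Block shear: shear path 1×[36+3×79] = 1×273 mm, A_gv = 3276, A_nv = 1×(273 − 3.5×26)×12 = 2184 mm²; tension to near edge: (45 − 0.5×26)×12 = 384 mm². R_n = min(0.6×450×2184, 0.6×345×3276) + 1.0×450×384 = min(589.68, 678.13) + 172.8 = 762.48 kN. φR_n = 0.75 × 762.48 = 571.9 kN.
Governing: min(424.2, 758.2, 571.9) = 424.2 kN → bolt shear.

424.2 kN (bolt shear governs)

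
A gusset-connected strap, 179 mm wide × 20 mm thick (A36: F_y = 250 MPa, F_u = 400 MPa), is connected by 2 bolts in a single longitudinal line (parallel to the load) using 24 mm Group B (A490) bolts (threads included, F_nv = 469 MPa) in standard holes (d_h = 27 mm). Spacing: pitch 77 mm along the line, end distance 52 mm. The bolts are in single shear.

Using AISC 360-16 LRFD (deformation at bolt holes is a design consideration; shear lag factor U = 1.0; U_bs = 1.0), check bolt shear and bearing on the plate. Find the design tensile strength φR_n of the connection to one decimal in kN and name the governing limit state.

Bolt shear: A_b = π(24)²/4 = 452.39 mm². φR_n = 0.75 × 469 × 452.39 × 2 × 1 = 318.3 kN.
Bearing (20 mm plate, F_u = 400 MPa): end bolts L_c = 52 − 27/2 = 38.5, R_n = min(1.2×38.5×20×400, 2.4×24×20×400) = 369.6 kN/bolt; interior L_c = 77 − 27 = 50, R_n = 460.8 kN/bolt. φR_n = 0.75 × (1×369.6 + 1×460.8) = 622.8 kN.
Governing: min(318.3, 622.8) = 318.3 kN → bolt shear.

318.3 kN (bolt shear governs)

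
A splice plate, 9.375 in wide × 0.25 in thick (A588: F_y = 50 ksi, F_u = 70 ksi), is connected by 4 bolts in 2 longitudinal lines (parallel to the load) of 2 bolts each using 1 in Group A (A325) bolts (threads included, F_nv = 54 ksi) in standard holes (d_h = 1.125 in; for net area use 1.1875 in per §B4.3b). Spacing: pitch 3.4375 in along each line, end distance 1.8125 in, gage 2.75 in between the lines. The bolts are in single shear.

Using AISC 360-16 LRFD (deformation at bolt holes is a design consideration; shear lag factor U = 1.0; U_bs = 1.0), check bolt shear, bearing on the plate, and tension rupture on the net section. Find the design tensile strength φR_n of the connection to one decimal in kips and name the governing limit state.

91.9 kips (net-section rupture governs)

Bolt shear: A_b = π(1)²/4 = 0.7854 in². φR_n = 0.75 × 54 × 0.7854 × 4 × 1 = 127.2 kips.
Bearing (0.25 in plate, F_u = 70 ksi): end bolts L_c = 1.8125 − 1.125/2 = 1.25, R_n = min(1.2×1.25×0.25×70, 2.4×1×0.25×70) = 26.25 kips/bolt; interior L_c = 3.4375 − 1.125 = 2.3125, R_n = 42 kips/bolt. φR_n = 0.75 × (2×26.25 + 2×42) = 102.4 kips.
Tension rupture (net): A_n = (9.375 − 2×1.1875)×0.25 = 1.75 in² (U = 1.0, A_e = A_n). φR_n = 0.75 × 70 × 1.75 = 91.9 kips.
Governing: min(127.2, 102.4, 91.9) = 91.9 kips → net-section rupture.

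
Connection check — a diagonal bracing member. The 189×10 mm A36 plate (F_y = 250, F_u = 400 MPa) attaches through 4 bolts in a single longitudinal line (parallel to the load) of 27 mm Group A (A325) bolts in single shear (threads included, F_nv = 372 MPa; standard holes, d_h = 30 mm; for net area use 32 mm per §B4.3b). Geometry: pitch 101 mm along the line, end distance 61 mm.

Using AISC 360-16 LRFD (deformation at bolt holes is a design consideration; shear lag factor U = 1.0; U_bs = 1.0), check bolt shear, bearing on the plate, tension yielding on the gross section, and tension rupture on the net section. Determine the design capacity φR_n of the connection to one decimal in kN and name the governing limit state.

Bolt shear: A_b = π(27)²/4 = 572.56 mm². φR_n = 0.75 × 372 × 572.56 × 4 × 1 = 639.0 kN.
Bearing (10 mm plate, F_u = 400 MPa): end bolts L_c = 61 − 30/2 = 46, R_n = min(1.2×46×10×400, 2.4×27×10×400) = 220.8 kN/bolt; interior L_c = 101 − 30 = 71, R_n = 259.2 kN/bolt. φR_n = 0.75 × (1×220.8 + 3×259.2) = 748.8 kN.
Tension yield (gross): A_g = 189×10 = 1890 mm². φR_n = 0.90 × 250 × 1890 = 425.3 kN.
Tension rupture (net): A_n = (189 − 1×32)×10 = 1570 mm² (U = 1.0, A_e = A_n). φR_n = 0.75 × 400 × 1570 = 471.0 kN.
Governing: min(639.0, 748.8, 425.3, 471.0) = 425.3 kN → gross-section yield.

425.3 kN (gross-section yield governs)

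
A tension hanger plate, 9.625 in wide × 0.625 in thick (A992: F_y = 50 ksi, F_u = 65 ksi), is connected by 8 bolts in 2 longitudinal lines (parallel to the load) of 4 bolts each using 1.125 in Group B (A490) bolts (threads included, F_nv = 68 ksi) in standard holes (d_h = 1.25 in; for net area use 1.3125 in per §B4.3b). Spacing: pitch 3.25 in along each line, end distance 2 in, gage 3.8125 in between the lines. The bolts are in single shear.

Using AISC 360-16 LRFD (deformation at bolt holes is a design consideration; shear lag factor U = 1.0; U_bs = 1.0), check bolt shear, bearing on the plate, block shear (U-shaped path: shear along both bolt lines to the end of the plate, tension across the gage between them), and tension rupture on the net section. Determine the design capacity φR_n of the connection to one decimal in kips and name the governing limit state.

213.3 kips (net-section rupture governs)

Bolt shear: A_b = π(1.125)²/4 = 0.99402 in². φR_n = 0.75 × 68 × 0.99402 × 8 × 1 = 405.6 kips.
Bearing (0.625 in plate, F_u = 65 ksi): end bolts L_c = 2 − 1.25/2 = 1.375, R_n = min(1.2×1.375×0.625×65, 2.4×1.125×0.625×65) = 67.031 kips/bolt; interior L_c = 3.25 − 1.25 = 2, R_n = 97.5 kips/bolt. φR_n = 0.75 × (2×67.031 + 6×97.5) = 539.3 kips.
Block shear: shear path 2×[2+3×3.25] = 2×11.75 in, A_gv = 14.688, A_nv = 2×(11.75 − 3.5×1.3125)×0.625 = 8.9453 in²; tension across gage: (3.8125 − 1×1.3125)×0.625 = 1.5625 in². R_n = min(0.6×65×8.9453, 0.6×50×14.688) + 1.0×65×1.5625 = min(348.87, 440.64) + 101.56 = 450.43 kips. φR_n = 0.75 × 450.43 = 337.8 kips.
Tension rupture (net): A_n = (9.625 − 2×1.3125)×0.625 = 4.375 in² (U = 1.0, A_e = A_n). φR_n = 0.75 × 65 × 4.375 = 213.3 kips.
Governing: min(405.6, 539.3, 337.8, 213.3) = 213.3 kips → net-section rupture.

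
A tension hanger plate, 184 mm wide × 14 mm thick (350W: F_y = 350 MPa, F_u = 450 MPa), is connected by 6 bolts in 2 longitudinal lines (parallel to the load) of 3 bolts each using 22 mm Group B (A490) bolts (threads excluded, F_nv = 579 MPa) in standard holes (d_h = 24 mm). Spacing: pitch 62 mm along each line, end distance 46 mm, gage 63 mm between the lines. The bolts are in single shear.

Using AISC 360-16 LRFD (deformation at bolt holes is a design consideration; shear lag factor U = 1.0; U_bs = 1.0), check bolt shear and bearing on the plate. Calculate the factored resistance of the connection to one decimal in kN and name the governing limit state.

990.4 kN (bolt shear governs)

Bolt shear: A_b = π(22)²/4 = 380.13 mm². φR_n = 0.75 × 579 × 380.13 × 6 × 1 = 990.4 kN.
Bearing (14 mm plate, F_u = 450 MPa): end bolts L_c = 46 − 24/2 = 34, R_n = min(1.2×34×14×450, 2.4×22×14×450) = 257.04 kN/bolt; interior L_c = 62 − 24 = 38, R_n = 287.28 kN/bolt. φR_n = 0.75 × (2×257.04 + 4×287.28) = 1247.4 kN.
Governing: min(990.4, 1247.4) = 990.4 kN → bolt shear.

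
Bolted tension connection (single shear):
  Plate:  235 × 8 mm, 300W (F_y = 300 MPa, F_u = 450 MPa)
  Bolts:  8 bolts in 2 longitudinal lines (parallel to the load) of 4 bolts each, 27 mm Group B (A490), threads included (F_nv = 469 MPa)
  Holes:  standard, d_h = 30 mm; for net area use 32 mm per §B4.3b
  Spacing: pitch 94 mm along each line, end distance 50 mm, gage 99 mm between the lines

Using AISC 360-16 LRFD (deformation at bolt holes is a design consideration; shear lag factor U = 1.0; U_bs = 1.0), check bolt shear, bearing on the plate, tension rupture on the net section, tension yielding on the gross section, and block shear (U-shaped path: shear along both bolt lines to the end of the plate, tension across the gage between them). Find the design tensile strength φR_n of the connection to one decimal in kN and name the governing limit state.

461.7 kN (net-section rupture governs)

Bolt shear: A_b = π(27)²/4 = 572.56 mm². φR_n = 0.75 × 469 × 572.56 × 8 × 1 = 1611.2 kN.
Bearing (8 mm plate, F_u = 450 MPa): end bolts L_c = 50 − 30/2 = 35, R_n = min(1.2×35×8×450, 2.4×27×8×450) = 151.2 kN/bolt; interior L_c = 94 − 30 = 64, R_n = 233.28 kN/bolt. φR_n = 0.75 × (2×151.2 + 6×233.28) = 1276.6 kN.
Tension rupture (net): A_n = (235 − 2×32)×8 = 1368 mm² (U = 1.0, A_e = A_n). φR_n = 0.75 × 450 × 1368 = 461.7 kN.
Tension yield (gross): A_g = 235×8 = 1880 mm². φR_n = 0.90 × 300 × 1880 = 507.6 kN.
Block shear: shear path 2×[50+3×94] = 2×332 mm, A_gv = 5312, A_nv = 2×(332 − 3.5×32)×8 = 3520 mm²; tension across gage: (99 − 1×32)×8 = 536 mm². R_n = min(0.6×450×3520, 0.6×300×5312) + 1.0×450×536 = min(950.4, 956.16) + 241.2 = 1191.6 kN. φR_n = 0.75 × 1191.6 = 893.7 kN.
Governing: min(1611.2, 1276.6, 461.7, 507.6, 893.7) = 461.7 kN → net-section rupture.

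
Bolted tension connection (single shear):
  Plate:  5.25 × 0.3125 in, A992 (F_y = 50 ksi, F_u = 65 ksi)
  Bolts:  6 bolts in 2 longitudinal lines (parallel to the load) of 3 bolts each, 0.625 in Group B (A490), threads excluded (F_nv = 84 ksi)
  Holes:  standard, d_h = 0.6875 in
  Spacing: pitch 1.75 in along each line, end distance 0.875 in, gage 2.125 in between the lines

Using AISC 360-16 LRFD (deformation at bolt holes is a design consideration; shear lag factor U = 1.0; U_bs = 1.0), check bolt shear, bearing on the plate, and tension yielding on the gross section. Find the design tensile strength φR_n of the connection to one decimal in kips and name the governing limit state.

Bolt shear: A_b = π(0.625)²/4 = 0.3068 in². φR_n = 0.75 × 84 × 0.3068 × 6 × 1 = 116.0 kips.
Bearing (0.3125 in plate, F_u = 65 ksi): end bolts L_c = 0.875 − 0.6875/2 = 0.53125, R_n = min(1.2×0.53125×0.3125×65, 2.4×0.625×0.3125×65) = 12.949 kips/bolt; interior L_c = 1.75 − 0.6875 = 1.0625, R_n = 25.898 kips/bolt. φR_n = 0.75 × (2×12.949 + 4×25.898) = 97.1 kips.
Tension yield (gross): A_g = 5.25×0.3125 = 1.6406 in². φR_n = 0.90 × 50 × 1.6406 = 73.8 kips.
Governing: min(116.0, 97.1, 73.8) = 73.8 kips → gross-section yield.

73.8 kips (gross-section yield governs)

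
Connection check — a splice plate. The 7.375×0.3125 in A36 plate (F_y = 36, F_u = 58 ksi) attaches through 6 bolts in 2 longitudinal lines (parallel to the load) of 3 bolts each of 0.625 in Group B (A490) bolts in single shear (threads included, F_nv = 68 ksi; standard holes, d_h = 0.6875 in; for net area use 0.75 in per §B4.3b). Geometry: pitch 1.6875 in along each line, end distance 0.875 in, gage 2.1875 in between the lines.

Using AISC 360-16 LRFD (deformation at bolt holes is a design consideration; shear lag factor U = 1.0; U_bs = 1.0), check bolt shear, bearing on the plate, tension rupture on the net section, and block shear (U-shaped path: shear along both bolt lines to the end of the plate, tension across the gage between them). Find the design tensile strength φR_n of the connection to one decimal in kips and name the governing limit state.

Bolt shear: A_b = π(0.625)²/4 = 0.3068 in². φR_n = 0.75 × 68 × 0.3068 × 6 × 1 = 93.9 kips.
Bearing (0.3125 in plate, F_u = 58 ksi): end bolts L_c = 0.875 − 0.6875/2 = 0.53125, R_n = min(1.2×0.53125×0.3125×58, 2.4×0.625×0.3125×58) = 11.555 kips/bolt; interior L_c = 1.6875 − 0.6875 = 1, R_n = 21.75 kips/bolt. φR_n = 0.75 × (2×11.555 + 4×21.75) = 82.6 kips.
Tension rupture (net): A_n = (7.375 − 2×0.75)×0.3125 = 1.8359 in² (U = 1.0, A_e = A_n). φR_n = 0.75 × 58 × 1.8359 = 79.9 kips.
Block shear: shear path 2×[0.875+2×1.6875] = 2×4.25 in, A_gv = 2.6563, A_nv = 2×(4.25 − 2.5×0.75)×0.3125 = 1.4844 in²; tension across gage: (2.1875 − 1×0.75)×0.3125 = 0.44922 in². R_n = min(0.6×58×1.4844, 0.6×36×2.6563) + 1.0×58×0.44922 = min(51.657, 57.376) + 26.055 = 77.712 kips. φR_n = 0.75 × 77.712 = 58.3 kips.
Governing: min(93.9, 82.6, 79.9, 58.3) = 58.3 kips → block shear.

58.3 kips (block shear governs)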